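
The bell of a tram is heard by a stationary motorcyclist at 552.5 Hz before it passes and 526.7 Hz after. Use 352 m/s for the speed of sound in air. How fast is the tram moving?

8.4 m/s

f₁/f₂ = (v + v_s)/(v − v_s), so v_s = v · (f₁ − f₂)/(f₁ + f₂).
v_s = 352 × (552.5 − 526.7)/(552.5 + 526.7) = 352 × 25.8/1079.2 ≈ 8.4 m/s.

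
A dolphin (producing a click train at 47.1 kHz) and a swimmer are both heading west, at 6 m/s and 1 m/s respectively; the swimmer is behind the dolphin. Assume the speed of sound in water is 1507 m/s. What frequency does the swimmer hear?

46.9 kHz

The swimmer is behind, so the dolphin is moving away from it while the swimmer is moving toward the dolphin.
With source receding and observer approaching, f' = f · (v + v_o)/(v + v_s).
f' = 47.1 × (1507 + 1)/(1507 + 6) = 47.1 × 1508/1513 ≈ 46.9 kHz.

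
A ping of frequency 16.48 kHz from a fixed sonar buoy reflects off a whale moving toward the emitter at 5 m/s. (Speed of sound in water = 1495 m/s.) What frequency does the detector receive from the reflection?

The whale first receives the wave as a moving observer: f₁ = f₀ · (v + u)/v = 16.48 × (1495 + 5)/1495 ≈ 16.54 kHz.
On reflection it acts as a source moving toward the stationary detector: f₂ = f₁ · v/(v − u) = 16.54 × 1495/1490 ≈ 16.59 kHz.
Equivalently f₂ = f₀ · (v + u)/(v − u).

16.59 kHz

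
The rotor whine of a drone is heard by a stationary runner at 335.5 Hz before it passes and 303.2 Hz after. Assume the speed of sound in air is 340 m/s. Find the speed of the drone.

f₁/f₂ = (v + v_s)/(v − v_s), so v_s = v · (f₁ − f₂)/(f₁ + f₂).
v_s = 340 × (335.5 − 303.2)/(335.5 + 303.2) = 340 × 32.3/638.7 ≈ 17.2 m/s.

17.2 m/s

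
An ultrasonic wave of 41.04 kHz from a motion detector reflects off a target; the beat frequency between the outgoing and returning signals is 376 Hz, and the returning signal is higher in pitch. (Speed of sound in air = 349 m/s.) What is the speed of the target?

Double Doppler shift off a moving reflector: f₂ = f₀ · (v + u)/(v − u) (u > 0 toward emitter).
Returning signal is higher, so f₂ = f₀ + Δf = 41040 + 376 = 41416 Hz.
Rearranging, u = v · (f₂ − f₀)/(f₂ + f₀) = 349 × 376/82456 ≈ 1.59 m/s.
So the target is moving at 1.59 m/s toward the emitter.

1.59 m/s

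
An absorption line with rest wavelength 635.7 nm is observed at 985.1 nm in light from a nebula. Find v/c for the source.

0.412

λ'/λ₀ = 1.5496 > 1 (redshift), so the source is receding.
λ'/λ₀ = √((1 + β)/(1 − β)) for a receding source ⇒ β = (r² − 1)/(r² + 1) with r = λ'/λ₀.
β = (2.4014 − 1)/(2.4014 + 1) ≈ 0.412.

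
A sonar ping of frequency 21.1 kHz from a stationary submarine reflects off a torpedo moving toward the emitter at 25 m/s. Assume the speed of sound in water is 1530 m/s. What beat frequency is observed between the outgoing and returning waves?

701 Hz

At the torpedo (a moving observer), f₁ = f₀ · (v + u)/v = 21.1 × 1555/1530 ≈ 21.445 kHz.
On reflection it acts as a source moving toward the stationary detector: f₂ = f₁ · v/(v − u) = 21.445 × 1530/1505 ≈ 21.801 kHz.
Beat frequency (with f₀ = 21100 Hz): |f₂ − f₀| = 2u·f₀/(v − u) = 2 × 25 × 21100/1505 ≈ 701 Hz.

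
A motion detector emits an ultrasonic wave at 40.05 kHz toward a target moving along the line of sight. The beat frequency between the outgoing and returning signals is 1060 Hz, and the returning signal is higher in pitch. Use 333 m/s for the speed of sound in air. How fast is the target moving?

4.3 m/s

Double Doppler shift off a moving reflector: f₂ = f₀ · (v + u)/(v − u) (u > 0 toward emitter).
Returning signal is higher, so f₂ = f₀ + Δf = 40050 + 1060 = 41110 Hz.
Rearranging, u = v · (f₂ − f₀)/(f₂ + f₀) = 333 × 1060/81160 ≈ 4.3 m/s.
So the target is moving at 4.3 m/s toward the emitter.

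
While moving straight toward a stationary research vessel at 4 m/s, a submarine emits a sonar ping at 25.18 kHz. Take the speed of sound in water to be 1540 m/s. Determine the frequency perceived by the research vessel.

With the source moving toward a stationary observer, f' = f · v/(v − v_s).
f' = 25.18 × 1540/(1540 − 4) = 25.18 × 1540/1536 ≈ 25.2 kHz.

25.2 kHz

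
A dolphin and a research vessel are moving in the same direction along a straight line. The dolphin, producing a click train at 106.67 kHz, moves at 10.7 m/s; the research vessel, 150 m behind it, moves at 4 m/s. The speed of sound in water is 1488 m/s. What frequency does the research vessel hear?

The research vessel is behind, so the dolphin is moving away from it while the research vessel is moving toward the dolphin.
With source receding and observer approaching, f' = f · (v + v_o)/(v + v_s).
f' = 106.67 × (1488 + 4)/(1488 + 10.7) = 106.67 × 1492/1498.7 ≈ 106.2 kHz.

106.2 kHz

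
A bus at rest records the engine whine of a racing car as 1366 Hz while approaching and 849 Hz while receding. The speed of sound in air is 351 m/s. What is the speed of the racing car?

82 m/s

f₁/f₂ = (v + v_s)/(v − v_s), so v_s = v · (f₁ − f₂)/(f₁ + f₂).
v_s = 351 × (1366 − 849)/(1366 + 849) = 351 × 517/2215 ≈ 82 m/s.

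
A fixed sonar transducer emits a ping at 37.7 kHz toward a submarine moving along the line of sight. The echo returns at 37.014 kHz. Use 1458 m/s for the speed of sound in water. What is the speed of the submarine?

13.4 m/s

Double Doppler shift off a moving reflector: f₂ = f₀ · (v + u)/(v − u) (u > 0 toward emitter).
Rearranging, u = v · (f₂ − f₀)/(f₂ + f₀) = 1458 × -0.686/74.714 ≈ -13.4 m/s.
So the submarine is moving at 13.4 m/s away from the emitter.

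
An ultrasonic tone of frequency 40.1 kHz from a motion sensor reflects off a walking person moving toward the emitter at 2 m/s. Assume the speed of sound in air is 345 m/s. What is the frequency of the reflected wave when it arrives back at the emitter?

40.6 kHz

At the walking person (a moving observer), f₁ = f₀ · (v + u)/v = 40.1 × 347/345 ≈ 40.3 kHz.
On reflection it acts as a source moving toward the stationary detector: f₂ = f₁ · v/(v − u) = 40.3 × 345/343 ≈ 40.6 kHz.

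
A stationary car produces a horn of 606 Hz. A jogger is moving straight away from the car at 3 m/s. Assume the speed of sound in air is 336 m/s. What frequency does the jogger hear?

601 Hz

Moving observer, stationary source: f' = f · (v − v_o)/v.
f' = 606 × (336 − 3)/336 = 606 × 333/336 ≈ 601 Hz.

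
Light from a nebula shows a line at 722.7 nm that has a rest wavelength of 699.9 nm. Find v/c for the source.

λ'/λ₀ = 1.0326 > 1 (redshift), so the source is receding.
λ'/λ₀ = √((1 + β)/(1 − β)) for a receding source ⇒ β = (r² − 1)/(r² + 1) with r = λ'/λ₀.
β = (1.0662 − 1)/(1.0662 + 1) ≈ 0.032.

0.032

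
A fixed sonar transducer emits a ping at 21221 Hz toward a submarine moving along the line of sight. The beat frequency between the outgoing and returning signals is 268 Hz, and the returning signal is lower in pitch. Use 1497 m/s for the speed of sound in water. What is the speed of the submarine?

9.5 m/s

Double Doppler shift off a moving reflector: f₂ = f₀ · (v + u)/(v − u) (u > 0 toward emitter).
Returning signal is lower, so f₂ = f₀ − Δf = 21221 − 268 = 20953 Hz.
Rearranging, u = v · (f₂ − f₀)/(f₂ + f₀) = 1497 × -268/42174 ≈ -9.5 m/s.
So the submarine is moving at 9.5 m/s away from the emitter.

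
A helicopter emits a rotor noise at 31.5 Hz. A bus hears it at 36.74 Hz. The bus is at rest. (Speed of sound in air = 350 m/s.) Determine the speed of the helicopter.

f' > f, so the helicopter is approaching.
f' = f · v/(v − v_s) ⇒ v_s = v · |1 − f/f'|.
v_s = 350 × |1 − 31.5/36.74| = 350 × 0.1426 ≈ 50 m/s.

50 m/s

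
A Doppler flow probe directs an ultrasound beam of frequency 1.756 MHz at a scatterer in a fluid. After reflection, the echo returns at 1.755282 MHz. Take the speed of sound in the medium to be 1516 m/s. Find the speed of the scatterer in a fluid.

0.31 m/s

Double Doppler shift off a moving reflector: f₂ = f₀ · (v + u)/(v − u) (u > 0 toward emitter).
Rearranging, u = v · (f₂ − f₀)/(f₂ + f₀) = 1516 × -0.000718/3.511282 ≈ -0.31 m/s.
So the scatterer in a fluid is moving at 0.31 m/s away from the emitter.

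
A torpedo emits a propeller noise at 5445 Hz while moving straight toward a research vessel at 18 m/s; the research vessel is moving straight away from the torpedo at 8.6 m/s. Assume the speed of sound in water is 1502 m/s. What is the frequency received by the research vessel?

With source approaching and observer receding, f' = f · (v − v_o)/(v − v_s).
f' = 5445 × (1502 − 8.6)/(1502 − 18) = 5445 × 1493.4/1484 ≈ 5479 Hz.

5479 Hz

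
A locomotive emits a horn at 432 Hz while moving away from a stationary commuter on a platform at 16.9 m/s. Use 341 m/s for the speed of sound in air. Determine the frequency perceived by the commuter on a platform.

Moving source, stationary observer: f' = f · v/(v + v_s) since the source is receding.
f' = 432 × 341/(341 + 16.9) = 432 × 341/357.9 ≈ 412 Hz.

412 Hz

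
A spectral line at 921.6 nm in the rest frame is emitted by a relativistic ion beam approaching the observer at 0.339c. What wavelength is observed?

647.5 nm

Relativistic Doppler for wavelength: λ' = λ₀ · √((1 − β)/(1 + β)).
λ' = 921.6 × √(0.6610/1.3390) = 921.6 × 0.70260 ≈ 647.5 nm.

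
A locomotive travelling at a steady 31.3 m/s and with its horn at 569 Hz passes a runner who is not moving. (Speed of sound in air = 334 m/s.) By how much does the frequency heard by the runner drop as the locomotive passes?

108 Hz

Approaching: f₁ = f · v/(v − v_s) = 569 × 334/302.7 ≈ 628 Hz.
Receding: f₂ = f · v/(v + v_s) = 569 × 334/365.3 ≈ 520 Hz.
Drop: f₁ − f₂ = 2f·v·v_s/(v² − v_s²) = 2 × 569 × 334 × 31.3/(334² − 31.3²) ≈ 108 Hz.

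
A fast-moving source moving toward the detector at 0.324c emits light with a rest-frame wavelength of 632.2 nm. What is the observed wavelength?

451.7 nm

Relativistic Doppler for wavelength: λ' = λ₀ · √((1 − β)/(1 + β)).
λ' = 632.2 × √(0.6760/1.3240) = 632.2 × 0.71454 ≈ 451.7 nm.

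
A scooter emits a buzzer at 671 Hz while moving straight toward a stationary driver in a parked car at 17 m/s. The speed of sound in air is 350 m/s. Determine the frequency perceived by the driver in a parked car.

With the source moving toward a stationary observer, f' = f · v/(v − v_s).
f' = 671 × 350/(350 − 17) = 671 × 350/333 ≈ 705 Hz.

705 Hz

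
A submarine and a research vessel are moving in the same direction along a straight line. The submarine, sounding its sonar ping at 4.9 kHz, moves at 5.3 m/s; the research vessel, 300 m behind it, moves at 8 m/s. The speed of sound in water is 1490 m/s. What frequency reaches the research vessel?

The research vessel is behind, so the submarine is moving away from it while the research vessel is moving toward the submarine.
Both move, so f' = f · (v + v_o)/(v + v_s).
f' = 4.9 × (1490 + 8)/(1490 + 5.3) = 4.9 × 1498/1495.3 ≈ 4.91 kHz.

4.91 kHz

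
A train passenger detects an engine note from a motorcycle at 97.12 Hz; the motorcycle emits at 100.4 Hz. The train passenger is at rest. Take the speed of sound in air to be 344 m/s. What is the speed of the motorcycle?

11.6 m/s

f' < f, so the motorcycle is receding.
f' = f · v/(v + v_s) ⇒ v_s = v · |1 − f/f'|.
v_s = 344 × |1 − 100.4/97.12| = 344 × 0.03377 ≈ 11.6 m/s.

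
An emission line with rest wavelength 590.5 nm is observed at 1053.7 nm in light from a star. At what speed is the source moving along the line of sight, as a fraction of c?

λ'/λ₀ = 1.7844 > 1 (redshift), so the source is receding.
λ'/λ₀ = √((1 + β)/(1 − β)) for a receding source ⇒ β = (r² − 1)/(r² + 1) with r = λ'/λ₀.
β = (3.1842 − 1)/(3.1842 + 1) ≈ 0.522.

0.522c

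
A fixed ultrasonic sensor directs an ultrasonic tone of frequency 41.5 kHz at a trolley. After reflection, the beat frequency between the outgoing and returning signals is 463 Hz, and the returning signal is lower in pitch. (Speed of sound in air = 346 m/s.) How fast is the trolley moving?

1.94 m/s

Double Doppler shift off a moving reflector: f₂ = f₀ · (v + u)/(v − u) (u > 0 toward emitter).
Returning signal is lower, so f₂ = f₀ − Δf = 41500 − 463 = 41037 Hz.
Rearranging, u = v · (f₂ − f₀)/(f₂ + f₀) = 346 × -463/82537 ≈ -1.94 m/s.
So the trolley is moving at 1.94 m/s away from the emitter.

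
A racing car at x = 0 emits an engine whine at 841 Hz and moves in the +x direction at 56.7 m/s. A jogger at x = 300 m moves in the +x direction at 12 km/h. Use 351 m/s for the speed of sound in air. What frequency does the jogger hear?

994 Hz

12 km/h = 3.333 m/s.
The observer lies on the +x side, so the source is heading toward the observer and the observer is heading away from the source.
Both move, so f' = f · (v − v_o)/(v − v_s).
f' = 841 × (351 − 3.333)/(351 − 56.7) = 841 × 347.67/294.3 ≈ 994 Hz.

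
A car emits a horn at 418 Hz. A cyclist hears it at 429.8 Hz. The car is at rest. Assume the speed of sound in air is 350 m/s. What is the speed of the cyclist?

f' > f, so the cyclist is approaching.
f' = f · (v + v_o)/v ⇒ v_o = v · |f'/f − 1|.
v_o = 350 × |429.8/418 − 1| = 350 × 0.02823 ≈ 9.9 m/s.

9.9 m/s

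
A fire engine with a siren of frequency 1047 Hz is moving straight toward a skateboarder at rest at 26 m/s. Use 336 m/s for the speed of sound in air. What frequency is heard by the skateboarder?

1135 Hz

Moving source, stationary observer: f' = f · v/(v − v_s) since the source is approaching.
f' = 1047 × 336/(336 − 26) = 1047 × 336/310 ≈ 1135 Hz.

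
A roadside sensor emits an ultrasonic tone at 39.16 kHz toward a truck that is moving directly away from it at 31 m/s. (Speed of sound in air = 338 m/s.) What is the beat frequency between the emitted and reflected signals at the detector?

6580 Hz

The truck first receives the wave as a moving observer: f₁ = f₀ · (v − u)/v = 39.16 × (338 − 31)/338 ≈ 35.57 kHz.
On reflection it acts as a source moving away from the stationary detector: f₂ = f₁ · v/(v + u) = 35.57 × 338/369 ≈ 32.58 kHz.
Beat frequency (with f₀ = 39160 Hz): |f₂ − f₀| = 2u·f₀/(v + u) = 2 × 31 × 39160/369 ≈ 6580 Hz.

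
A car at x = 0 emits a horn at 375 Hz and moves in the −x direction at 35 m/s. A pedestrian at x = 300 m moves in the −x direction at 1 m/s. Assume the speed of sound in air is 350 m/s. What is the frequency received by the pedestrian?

The observer lies on the +x side, so the source is heading away from the observer and the observer is heading toward the source.
General Doppler shift: f' = f · (v + v_o)/(v + v_s).
f' = 375 × (350 + 1)/(350 + 35) = 375 × 351/385 ≈ 342 Hz.

342 Hz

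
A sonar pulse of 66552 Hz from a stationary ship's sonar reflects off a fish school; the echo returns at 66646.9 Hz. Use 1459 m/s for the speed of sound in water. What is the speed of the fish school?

Double Doppler shift off a moving reflector: f₂ = f₀ · (v + u)/(v − u) (u > 0 toward emitter).
Rearranging, u = v · (f₂ − f₀)/(f₂ + f₀) = 1459 × 94.9/133198.9 ≈ 1.04 m/s.
So the fish school is moving at 1.04 m/s toward the emitter.

1.04 m/s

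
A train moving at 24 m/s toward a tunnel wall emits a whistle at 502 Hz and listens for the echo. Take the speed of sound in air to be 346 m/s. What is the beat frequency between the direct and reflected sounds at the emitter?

The tunnel wall receives the sound from a moving source: f₁ = f₀ · v/(v − v_e) = 502 × 346/322 ≈ 539.4 Hz.
On the return leg the train is a moving observer: f₂ = f₁ · (v + v_e)/v = 539.4 × 370/346 ≈ 576.8 Hz.
Equivalently f₂ = f₀ · (v + v_e)/(v − v_e).
Beat against the emitted tone: |f₂ − f₀| = 2v_e·f₀/(v − v_e) = 2 × 24 × 502/322 ≈ 75 Hz.

75 Hz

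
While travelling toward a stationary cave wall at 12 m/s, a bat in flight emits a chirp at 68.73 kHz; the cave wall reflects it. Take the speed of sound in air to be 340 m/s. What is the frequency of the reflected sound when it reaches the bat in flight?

The cave wall receives the sound from a moving source: f₁ = f₀ · v/(v − v_e) = 68.73 × 340/328 ≈ 71.2 kHz.
On the return leg the bat in flight is a moving observer: f₂ = f₁ · (v + v_e)/v = 71.2 × 352/340 ≈ 73.8 kHz.
Equivalently f₂ = f₀ · (v + v_e)/(v − v_e).

73.8 kHz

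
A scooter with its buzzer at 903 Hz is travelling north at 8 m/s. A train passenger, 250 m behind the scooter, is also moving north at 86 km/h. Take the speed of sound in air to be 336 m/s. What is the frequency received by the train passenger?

945 Hz

86 km/h = 23.89 m/s.
The train passenger is behind, so the scooter is moving away from it while the train passenger is moving toward the scooter.
Both move, so f' = f · (v + v_o)/(v + v_s).
f' = 903 × (336 + 23.89)/(336 + 8) = 903 × 359.89/344 ≈ 945 Hz.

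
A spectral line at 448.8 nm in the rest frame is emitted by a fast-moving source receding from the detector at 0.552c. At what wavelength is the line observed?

Relativistic Doppler for wavelength: λ' = λ₀ · √((1 + β)/(1 − β)).
λ' = 448.8 × √(1.5520/0.4480) = 448.8 × 1.86126 ≈ 835.3 nm.

835.3 nm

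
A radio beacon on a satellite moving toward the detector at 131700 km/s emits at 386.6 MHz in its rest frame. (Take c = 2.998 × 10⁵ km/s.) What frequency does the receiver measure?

619.4 MHz

β = v/c = 131700/299800 = 0.4393.
Relativistic Doppler for frequency: f' = f₀ · √((1 + β)/(1 − β)).
f' = 386.6 × √(1.4393/0.5607) = 386.6 × 1.60216 ≈ 619.4 MHz.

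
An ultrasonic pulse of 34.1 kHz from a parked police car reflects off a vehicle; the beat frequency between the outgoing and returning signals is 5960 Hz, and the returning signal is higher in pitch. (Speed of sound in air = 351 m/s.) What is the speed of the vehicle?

Double Doppler shift off a moving reflector: f₂ = f₀ · (v + u)/(v − u) (u > 0 toward emitter).
Returning signal is higher, so f₂ = f₀ + Δf = 34100 + 5960 = 40060 Hz.
Rearranging, u = v · (f₂ − f₀)/(f₂ + f₀) = 351 × 5960/74160 ≈ 28 m/s.
So the vehicle is moving at 28 m/s toward the emitter.

28 m/s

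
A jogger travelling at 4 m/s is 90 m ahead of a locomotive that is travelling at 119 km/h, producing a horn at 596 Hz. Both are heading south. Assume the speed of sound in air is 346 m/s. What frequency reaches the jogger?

119 km/h = 33.06 m/s.
The jogger is ahead, so the locomotive is moving toward it while the jogger is moving away from the locomotive.
Both move, so f' = f · (v − v_o)/(v − v_s).
f' = 596 × (346 − 4)/(346 − 33.06) = 596 × 342/312.94 ≈ 651 Hz.

651 Hz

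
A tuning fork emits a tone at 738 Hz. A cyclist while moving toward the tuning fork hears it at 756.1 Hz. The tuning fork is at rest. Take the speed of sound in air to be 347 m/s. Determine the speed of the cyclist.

f' = f · (v + v_o)/v ⇒ v_o = v · |f'/f − 1|.
v_o = 347 × |756.1/738 − 1| = 347 × 0.02453 ≈ 8.5 m/s.

8.5 m/s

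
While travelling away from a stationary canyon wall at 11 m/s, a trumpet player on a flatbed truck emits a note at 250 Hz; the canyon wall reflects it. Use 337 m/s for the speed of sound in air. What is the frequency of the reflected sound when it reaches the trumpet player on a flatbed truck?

The canyon wall receives the sound from a moving source: f₁ = f₀ · v/(v + v_e) = 250 × 337/348 ≈ 242 Hz.
On the return leg the trumpet player on a flatbed truck is a moving observer: f₂ = f₁ · (v − v_e)/v = 242 × 326/337 ≈ 234 Hz.
Equivalently f₂ = f₀ · (v − v_e)/(v + v_e).

234 Hz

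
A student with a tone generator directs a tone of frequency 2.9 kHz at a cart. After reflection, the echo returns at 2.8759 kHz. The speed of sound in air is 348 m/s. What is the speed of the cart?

1.45 m/s

Double Doppler shift off a moving reflector: f₂ = f₀ · (v + u)/(v − u) (u > 0 toward emitter).
Rearranging, u = v · (f₂ − f₀)/(f₂ + f₀) = 348 × -0.0241/5.7759 ≈ -1.45 m/s.
So the cart is moving at 1.45 m/s away from the emitter.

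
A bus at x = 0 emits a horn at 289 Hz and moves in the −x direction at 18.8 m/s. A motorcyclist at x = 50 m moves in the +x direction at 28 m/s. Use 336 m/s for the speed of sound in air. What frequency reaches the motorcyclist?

251 Hz

The observer lies on the +x side, so the source is heading away from the observer and the observer is heading away from the source.
Both move, so f' = f · (v − v_o)/(v + v_s).
f' = 289 × (336 − 28)/(336 + 18.8) = 289 × 308/354.8 ≈ 251 Hz.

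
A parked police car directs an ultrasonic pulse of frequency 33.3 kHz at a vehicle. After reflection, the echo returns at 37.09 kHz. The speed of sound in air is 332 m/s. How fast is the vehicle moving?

17.9 m/s

Double Doppler shift off a moving reflector: f₂ = f₀ · (v + u)/(v − u) (u > 0 toward emitter).
Rearranging, u = v · (f₂ − f₀)/(f₂ + f₀) = 332 × 3.79/70.39 ≈ 17.9 m/s.
So the vehicle is moving at 17.9 m/s toward the emitter.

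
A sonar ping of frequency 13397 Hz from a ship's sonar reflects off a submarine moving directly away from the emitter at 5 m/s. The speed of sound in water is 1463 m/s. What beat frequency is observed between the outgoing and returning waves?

91 Hz

The submarine first receives the wave as a moving observer: f₁ = f₀ · (v − u)/v = 13397 × (1463 − 5)/1463 ≈ 13351.2 Hz.
On reflection it acts as a source moving away from the stationary detector: f₂ = f₁ · v/(v + u) = 13351.2 × 1463/1468 ≈ 13305.7 Hz.
Beat frequency: |f₂ − f₀| = 2u·f₀/(v + u) = 2 × 5 × 13397/1468 ≈ 91 Hz.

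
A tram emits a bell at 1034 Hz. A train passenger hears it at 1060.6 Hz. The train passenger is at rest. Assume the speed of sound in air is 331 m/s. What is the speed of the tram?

8.3 m/s

f' > f, so the tram is approaching.
f' = f · v/(v − v_s) ⇒ v_s = v · |1 − f/f'|.
v_s = 331 × |1 − 1034/1060.6| = 331 × 0.02508 ≈ 8.3 m/s.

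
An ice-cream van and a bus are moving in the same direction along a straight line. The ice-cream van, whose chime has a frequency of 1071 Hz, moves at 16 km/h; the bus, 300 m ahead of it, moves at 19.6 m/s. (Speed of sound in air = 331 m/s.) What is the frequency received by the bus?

16 km/h = 4.444 m/s.
The bus is ahead, so the ice-cream van is moving toward it while the bus is moving away from the ice-cream van.
Both move, so f' = f · (v − v_o)/(v − v_s).
f' = 1071 × (331 − 19.6)/(331 − 4.444) = 1071 × 311.4/326.56 ≈ 1021 Hz.

1021 Hz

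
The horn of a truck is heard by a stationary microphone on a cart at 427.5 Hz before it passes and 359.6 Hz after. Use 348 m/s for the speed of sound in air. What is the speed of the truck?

f₁/f₂ = (v + v_s)/(v − v_s), so v_s = v · (f₁ − f₂)/(f₁ + f₂).
v_s = 348 × (427.5 − 359.6)/(427.5 + 359.6) = 348 × 67.9/787.1 ≈ 30 m/s.

30 m/s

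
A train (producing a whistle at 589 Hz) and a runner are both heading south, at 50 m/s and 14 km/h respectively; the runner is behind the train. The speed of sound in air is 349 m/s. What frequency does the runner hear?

521 Hz

14 km/h = 3.889 m/s.
The runner is behind, so the train is moving away from it while the runner is moving toward the train.
With source receding and observer approaching, f' = f · (v + v_o)/(v + v_s).
f' = 589 × (349 + 3.889)/(349 + 50) = 589 × 352.89/399 ≈ 521 Hz.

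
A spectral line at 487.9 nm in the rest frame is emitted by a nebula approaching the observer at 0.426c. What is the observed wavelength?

Relativistic Doppler for wavelength: λ' = λ₀ · √((1 − β)/(1 + β)).
λ' = 487.9 × √(0.5740/1.4260) = 487.9 × 0.63445 ≈ 309.5 nm.

309.5 nm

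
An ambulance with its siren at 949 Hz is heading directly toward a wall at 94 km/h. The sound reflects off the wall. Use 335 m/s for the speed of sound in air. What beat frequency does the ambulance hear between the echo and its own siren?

160 Hz

94 km/h = 26.11 m/s.
The wall receives the sound from a moving source: f₁ = f₀ · v/(v − v_e) = 949 × 335/308.89 ≈ 1029.2 Hz.
On the return leg the ambulance is a moving observer: f₂ = f₁ · (v + v_e)/v = 1029.2 × 361.11/335 ≈ 1109.4 Hz.
Beat against the emitted tone: |f₂ − f₀| = 2v_e·f₀/(v − v_e) = 2 × 26.11 × 949/308.89 ≈ 160 Hz.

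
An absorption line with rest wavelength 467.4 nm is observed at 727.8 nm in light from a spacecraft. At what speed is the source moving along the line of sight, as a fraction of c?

λ'/λ₀ = 1.5571 > 1 (redshift), so the source is receding.
λ'/λ₀ = √((1 + β)/(1 − β)) for a receding source ⇒ β = (r² − 1)/(r² + 1) with r = λ'/λ₀.
β = (2.4246 − 1)/(2.4246 + 1) ≈ 0.416.

0.416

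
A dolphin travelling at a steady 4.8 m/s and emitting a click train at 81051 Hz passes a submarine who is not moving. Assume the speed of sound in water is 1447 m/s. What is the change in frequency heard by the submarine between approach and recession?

Approaching: f₁ = f · v/(v − v_s) = 81051 × 1447/1442.2 ≈ 81321 Hz.
Receding: f₂ = f · v/(v + v_s) = 81051 × 1447/1451.8 ≈ 80783 Hz.
Drop: f₁ − f₂ = 2f·v·v_s/(v² − v_s²) = 2 × 81051 × 1447 × 4.8/(1447² − 4.8²) ≈ 538 Hz.

538 Hz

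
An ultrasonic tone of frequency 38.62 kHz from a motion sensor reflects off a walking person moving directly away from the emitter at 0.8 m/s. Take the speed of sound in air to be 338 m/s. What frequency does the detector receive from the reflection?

38.4 kHz

The walking person first receives the wave as a moving observer: f₁ = f₀ · (v − u)/v = 38.62 × (338 − 0.8)/338 ≈ 38.5 kHz.
On reflection it acts as a source moving away from the stationary detector: f₂ = f₁ · v/(v + u) = 38.5 × 338/338.8 ≈ 38.4 kHz.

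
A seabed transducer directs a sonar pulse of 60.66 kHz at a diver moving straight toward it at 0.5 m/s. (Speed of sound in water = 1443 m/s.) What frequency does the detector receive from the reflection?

60.7 kHz

The diver first receives the wave as a moving observer: f₁ = f₀ · (v + u)/v = 60.66 × (1443 + 0.5)/1443 ≈ 60.7 kHz.
On reflection it acts as a source moving toward the stationary detector: f₂ = f₁ · v/(v − u) = 60.7 × 1443/1442.5 ≈ 60.7 kHz.
Equivalently f₂ = f₀ · (v + u)/(v − u).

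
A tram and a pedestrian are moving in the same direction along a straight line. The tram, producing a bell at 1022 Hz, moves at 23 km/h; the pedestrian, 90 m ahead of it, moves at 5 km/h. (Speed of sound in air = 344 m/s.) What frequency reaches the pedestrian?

1037 Hz

23 km/h = 6.389 m/s; 5 km/h = 1.389 m/s.
The pedestrian is ahead, so the tram is moving toward it while the pedestrian is moving away from the tram.
General Doppler shift: f' = f · (v − v_o)/(v − v_s).
f' = 1022 × (344 − 1.389)/(344 − 6.389) = 1022 × 342.61/337.61 ≈ 1037 Hz.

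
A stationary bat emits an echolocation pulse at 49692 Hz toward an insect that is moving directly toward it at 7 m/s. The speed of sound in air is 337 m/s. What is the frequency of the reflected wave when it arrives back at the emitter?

51800 Hz

At the insect (a moving observer), f₁ = f₀ · (v + u)/v = 49692 × 344/337 ≈ 50724 Hz.
The reflection then acts as a moving source: f₂ = f₁ · v/(v − u) ≈ 51800 Hz.
Equivalently f₂ = f₀ · (v + u)/(v − u).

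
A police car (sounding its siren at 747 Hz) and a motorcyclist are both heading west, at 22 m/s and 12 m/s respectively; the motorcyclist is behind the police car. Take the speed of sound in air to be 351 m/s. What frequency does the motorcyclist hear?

727 Hz

The motorcyclist is behind, so the police car is moving away from it while the motorcyclist is moving toward the police car.
With source receding and observer approaching, f' = f · (v + v_o)/(v + v_s).
f' = 747 × (351 + 12)/(351 + 22) = 747 × 363/373 ≈ 727 Hz.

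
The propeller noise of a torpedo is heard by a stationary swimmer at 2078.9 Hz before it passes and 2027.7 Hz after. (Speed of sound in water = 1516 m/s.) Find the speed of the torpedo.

18.9 m/s

f₁/f₂ = (v + v_s)/(v − v_s), so v_s = v · (f₁ − f₂)/(f₁ + f₂).
v_s = 1516 × (2078.9 − 2027.7)/(2078.9 + 2027.7) = 1516 × 51.2/4106.6 ≈ 18.9 m/s.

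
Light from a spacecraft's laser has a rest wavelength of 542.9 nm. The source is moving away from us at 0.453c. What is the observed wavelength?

884.8 nm

Relativistic Doppler for wavelength: λ' = λ₀ · √((1 + β)/(1 − β)).
λ' = 542.9 × √(1.4530/0.5470) = 542.9 × 1.62982 ≈ 884.8 nm.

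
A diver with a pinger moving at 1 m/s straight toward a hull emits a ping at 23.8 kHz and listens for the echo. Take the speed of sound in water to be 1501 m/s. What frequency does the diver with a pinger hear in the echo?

23.8 kHz

The hull receives the sound from a moving source: f₁ = f₀ · v/(v − v_e) = 23.8 × 1501/1500 ≈ 23.8 kHz.
On the return leg the diver with a pinger is a moving observer: f₂ = f₁ · (v + v_e)/v = 23.8 × 1502/1501 ≈ 23.8 kHz.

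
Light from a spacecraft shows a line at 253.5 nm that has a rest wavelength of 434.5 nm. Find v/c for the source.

0.492

λ'/λ₀ = 0.5834 < 1 (blueshift), so the source is approaching.
λ'/λ₀ = √((1 − β)/(1 + β)) for an approaching source ⇒ β = (1 − r²)/(1 + r²) with r = λ'/λ₀.
β = (1 − 0.3404)/(1 + 0.3404) ≈ 0.492.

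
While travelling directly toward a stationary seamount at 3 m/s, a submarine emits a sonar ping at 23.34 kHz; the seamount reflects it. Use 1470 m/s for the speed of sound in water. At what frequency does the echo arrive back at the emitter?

23.4 kHz

The seamount receives the sound from a moving source: f₁ = f₀ · v/(v − v_e) = 23.34 × 1470/1467 ≈ 23.4 kHz.
On the return leg the submarine is a moving observer: f₂ = f₁ · (v + v_e)/v = 23.4 × 1473/1470 ≈ 23.4 kHz.
Equivalently f₂ = f₀ · (v + v_e)/(v − v_e).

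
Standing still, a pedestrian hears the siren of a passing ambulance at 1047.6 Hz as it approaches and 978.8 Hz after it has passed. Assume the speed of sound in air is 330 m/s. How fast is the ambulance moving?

f₁/f₂ = (v + v_s)/(v − v_s), so v_s = v · (f₁ − f₂)/(f₁ + f₂).
v_s = 330 × (1047.6 − 978.8)/(1047.6 + 978.8) = 330 × 68.8/2026.4 ≈ 11.2 m/s.

11.2 m/s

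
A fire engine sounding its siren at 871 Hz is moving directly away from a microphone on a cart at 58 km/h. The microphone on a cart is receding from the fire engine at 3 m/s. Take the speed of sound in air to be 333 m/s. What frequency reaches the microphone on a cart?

58 km/h = 16.11 m/s.
General Doppler shift: f' = f · (v − v_o)/(v + v_s).
f' = 871 × (333 − 3)/(333 + 16.11) = 871 × 330/349.11 ≈ 823 Hz.

823 Hz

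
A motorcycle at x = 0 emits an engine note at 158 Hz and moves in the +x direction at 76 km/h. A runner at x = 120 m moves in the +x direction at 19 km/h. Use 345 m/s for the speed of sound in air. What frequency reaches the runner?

166 Hz

76 km/h = 21.11 m/s; 19 km/h = 5.278 m/s.
The observer lies on the +x side, so the source is heading toward the observer and the observer is heading away from the source.
Both move, so f' = f · (v − v_o)/(v − v_s).
f' = 158 × (345 − 5.278)/(345 − 21.11) = 158 × 339.72/323.89 ≈ 166 Hz.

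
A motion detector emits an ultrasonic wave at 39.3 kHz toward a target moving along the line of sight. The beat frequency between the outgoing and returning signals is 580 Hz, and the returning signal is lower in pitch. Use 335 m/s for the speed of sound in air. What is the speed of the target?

2.49 m/s

Double Doppler shift off a moving reflector: f₂ = f₀ · (v + u)/(v − u) (u > 0 toward emitter).
Returning signal is lower, so f₂ = f₀ − Δf = 39300 − 580 = 38720 Hz.
Rearranging, u = v · (f₂ − f₀)/(f₂ + f₀) = 335 × -580/78020 ≈ -2.49 m/s.
So the target is moving at 2.49 m/s away from the emitter.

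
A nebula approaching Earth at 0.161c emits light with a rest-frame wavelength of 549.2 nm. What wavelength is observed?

Relativistic Doppler for wavelength: λ' = λ₀ · √((1 − β)/(1 + β)).
λ' = 549.2 × √(0.8390/1.1610) = 549.2 × 0.85009 ≈ 466.9 nm.

466.9 nm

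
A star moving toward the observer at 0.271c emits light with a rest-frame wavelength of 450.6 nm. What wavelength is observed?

341.3 nm

Relativistic Doppler for wavelength: λ' = λ₀ · √((1 − β)/(1 + β)).
λ' = 450.6 × √(0.7290/1.2710) = 450.6 × 0.75734 ≈ 341.3 nm.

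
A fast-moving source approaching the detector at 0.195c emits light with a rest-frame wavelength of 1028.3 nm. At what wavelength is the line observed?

Relativistic Doppler for wavelength: λ' = λ₀ · √((1 − β)/(1 + β)).
λ' = 1028.3 × √(0.8050/1.1950) = 1028.3 × 0.82076 ≈ 844.0 nm.

844.0 nm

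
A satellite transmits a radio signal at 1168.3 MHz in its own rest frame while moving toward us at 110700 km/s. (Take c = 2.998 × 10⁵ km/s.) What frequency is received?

β = v/c = 110700/299800 = 0.3692.
Relativistic Doppler for frequency: f' = f₀ · √((1 + β)/(1 − β)).
f' = 1168.3 × √(1.3692/0.6308) = 1168.3 × 1.47337 ≈ 1721.3 MHz.

1721.3 MHz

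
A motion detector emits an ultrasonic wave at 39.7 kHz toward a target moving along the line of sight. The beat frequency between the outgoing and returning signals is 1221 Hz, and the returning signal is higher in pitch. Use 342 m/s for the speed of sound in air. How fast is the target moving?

5.2 m/s

Double Doppler shift off a moving reflector: f₂ = f₀ · (v + u)/(v − u) (u > 0 toward emitter).
Returning signal is higher, so f₂ = f₀ + Δf = 39700 + 1221 = 40921 Hz.
Rearranging, u = v · (f₂ − f₀)/(f₂ + f₀) = 342 × 1221/80621 ≈ 5.2 m/s.
So the target is moving at 5.2 m/s toward the emitter.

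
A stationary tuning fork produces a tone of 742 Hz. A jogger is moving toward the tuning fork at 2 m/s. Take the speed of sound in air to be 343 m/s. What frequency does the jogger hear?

Moving observer, stationary source: f' = f · (v + v_o)/v.
f' = 742 × (343 + 2)/343 = 742 × 345/343 ≈ 746 Hz.

746 Hz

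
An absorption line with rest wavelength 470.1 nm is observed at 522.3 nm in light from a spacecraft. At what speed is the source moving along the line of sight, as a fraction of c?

λ'/λ₀ = 1.1110 > 1 (redshift), so the source is receding.
λ'/λ₀ = √((1 + β)/(1 − β)) for a receding source ⇒ β = (r² − 1)/(r² + 1) with r = λ'/λ₀.
β = (1.2344 − 1)/(1.2344 + 1) ≈ 0.105.

0.105c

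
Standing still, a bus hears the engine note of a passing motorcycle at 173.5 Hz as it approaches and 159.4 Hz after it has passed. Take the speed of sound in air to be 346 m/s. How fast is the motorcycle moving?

f₁/f₂ = (v + v_s)/(v − v_s), so v_s = v · (f₁ − f₂)/(f₁ + f₂).
v_s = 346 × (173.5 − 159.4)/(173.5 + 159.4) = 346 × 14.1/332.9 ≈ 14.7 m/s.

14.7 m/s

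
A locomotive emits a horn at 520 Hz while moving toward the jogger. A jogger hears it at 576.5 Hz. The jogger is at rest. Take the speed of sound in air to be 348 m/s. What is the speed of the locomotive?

f' = f · v/(v − v_s) ⇒ v_s = v · |1 − f/f'|.
v_s = 348 × |1 − 520/576.5| = 348 × 0.09801 ≈ 34 m/s.

34 m/s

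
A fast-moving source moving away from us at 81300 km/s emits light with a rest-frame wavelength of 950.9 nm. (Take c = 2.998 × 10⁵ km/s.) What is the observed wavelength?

1255.8 nm

β = v/c = 81300/299800 = 0.2712.
Relativistic Doppler for wavelength: λ' = λ₀ · √((1 + β)/(1 − β)).
λ' = 950.9 × √(1.2712/0.7288) = 950.9 × 1.32067 ≈ 1255.8 nm.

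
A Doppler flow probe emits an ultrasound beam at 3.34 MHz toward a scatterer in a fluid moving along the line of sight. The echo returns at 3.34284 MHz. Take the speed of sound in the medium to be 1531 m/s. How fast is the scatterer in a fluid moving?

0.65 m/s

Double Doppler shift off a moving reflector: f₂ = f₀ · (v + u)/(v − u) (u > 0 toward emitter).
Rearranging, u = v · (f₂ − f₀)/(f₂ + f₀) = 1531 × 0.00284/6.68284 ≈ 0.65 m/s.
So the scatterer in a fluid is moving at 0.65 m/s toward the emitter.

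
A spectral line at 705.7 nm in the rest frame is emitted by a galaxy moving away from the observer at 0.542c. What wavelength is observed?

1294.9 nm

Relativistic Doppler for wavelength: λ' = λ₀ · √((1 + β)/(1 − β)).
λ' = 705.7 × √(1.5420/0.4580) = 705.7 × 1.83489 ≈ 1294.9 nm.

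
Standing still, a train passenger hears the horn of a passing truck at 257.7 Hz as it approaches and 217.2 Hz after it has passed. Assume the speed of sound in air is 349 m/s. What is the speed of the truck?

30 m/s

f₁/f₂ = (v + v_s)/(v − v_s), so v_s = v · (f₁ − f₂)/(f₁ + f₂).
v_s = 349 × (257.7 − 217.2)/(257.7 + 217.2) = 349 × 40.5/474.9 ≈ 30 m/s.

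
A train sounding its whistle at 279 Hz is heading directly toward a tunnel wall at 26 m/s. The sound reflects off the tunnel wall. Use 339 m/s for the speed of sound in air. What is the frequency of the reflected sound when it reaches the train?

The tunnel wall receives the sound from a moving source: f₁ = f₀ · v/(v − v_e) = 279 × 339/313 ≈ 302 Hz.
On the return leg the train is a moving observer: f₂ = f₁ · (v + v_e)/v = 302 × 365/339 ≈ 325 Hz.
Equivalently f₂ = f₀ · (v + v_e)/(v − v_e).

325 Hz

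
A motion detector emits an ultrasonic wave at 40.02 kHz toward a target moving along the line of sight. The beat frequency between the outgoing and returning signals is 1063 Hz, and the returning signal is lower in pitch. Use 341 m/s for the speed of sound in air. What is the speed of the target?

4.6 m/s

Double Doppler shift off a moving reflector: f₂ = f₀ · (v + u)/(v − u) (u > 0 toward emitter).
Returning signal is lower, so f₂ = f₀ − Δf = 40020 − 1063 = 38957 Hz.
Rearranging, u = v · (f₂ − f₀)/(f₂ + f₀) = 341 × -1063/78977 ≈ -4.6 m/s.
So the target is moving at 4.6 m/s away from the emitter.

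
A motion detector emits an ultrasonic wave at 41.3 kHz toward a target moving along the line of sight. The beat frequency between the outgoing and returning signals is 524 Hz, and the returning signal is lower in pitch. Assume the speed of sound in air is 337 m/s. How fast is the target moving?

Double Doppler shift off a moving reflector: f₂ = f₀ · (v + u)/(v − u) (u > 0 toward emitter).
Returning signal is lower, so f₂ = f₀ − Δf = 41300 − 524 = 40776 Hz.
Rearranging, u = v · (f₂ − f₀)/(f₂ + f₀) = 337 × -524/82076 ≈ -2.15 m/s.
So the target is moving at 2.15 m/s away from the emitter.

2.15 m/s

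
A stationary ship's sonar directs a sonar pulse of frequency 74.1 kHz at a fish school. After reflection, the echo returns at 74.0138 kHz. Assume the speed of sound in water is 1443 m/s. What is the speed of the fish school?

Double Doppler shift off a moving reflector: f₂ = f₀ · (v + u)/(v − u) (u > 0 toward emitter).
Rearranging, u = v · (f₂ − f₀)/(f₂ + f₀) = 1443 × -0.0862/148.1138 ≈ -0.84 m/s.
So the fish school is moving at 0.84 m/s away from the emitter.

0.84 m/s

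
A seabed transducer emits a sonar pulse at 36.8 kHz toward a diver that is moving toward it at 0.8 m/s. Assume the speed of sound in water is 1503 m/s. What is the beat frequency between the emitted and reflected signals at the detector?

The diver first receives the wave as a moving observer: f₁ = f₀ · (v + u)/v = 36.8 × (1503 + 0.8)/1503 ≈ 36.8196 kHz.
The reflection then acts as a moving source: f₂ = f₁ · v/(v − u) ≈ 36.8392 kHz.
Beat frequency (with f₀ = 36800 Hz): |f₂ − f₀| = 2u·f₀/(v − u) = 2 × 0.8 × 36800/1502.2 ≈ 39.2 Hz.

39.2 Hz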